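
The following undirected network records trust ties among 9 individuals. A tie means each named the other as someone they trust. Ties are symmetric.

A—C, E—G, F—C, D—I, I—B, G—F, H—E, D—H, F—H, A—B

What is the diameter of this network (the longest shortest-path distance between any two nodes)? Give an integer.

Eccentricity of each node (its greatest distance to any other): A:4, B:4, C:3, D:3, E:4, F:3, G:4, H:3, I:4.
The maximum eccentricity is 4, realized for instance by the pair B–G via B – A – C – F – G. So the diameter is 4.

4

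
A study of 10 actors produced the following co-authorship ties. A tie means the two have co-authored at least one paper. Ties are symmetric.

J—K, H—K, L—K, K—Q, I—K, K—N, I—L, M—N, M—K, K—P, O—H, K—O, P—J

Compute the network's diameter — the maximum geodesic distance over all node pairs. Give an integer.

2

Eccentricity of each node (its greatest distance to any other): H:2, I:2, J:2, K:1, L:2, M:2, N:2, O:2, P:2, Q:2.
The maximum eccentricity is 2, realized for instance by the pair Q–J via Q – K – J. So the diameter is 2.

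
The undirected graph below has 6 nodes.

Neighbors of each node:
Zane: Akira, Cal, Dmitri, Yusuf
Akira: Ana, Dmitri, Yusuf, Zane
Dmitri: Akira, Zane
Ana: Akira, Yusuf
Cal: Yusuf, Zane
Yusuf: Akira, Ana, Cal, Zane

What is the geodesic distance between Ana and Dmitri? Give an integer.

2

One shortest route is Ana – Akira – Dmitri, which uses 2 edges, and Ana and Dmitri are not directly tied, so nothing shorter exists. So d(Ana,Dmitri) = 2.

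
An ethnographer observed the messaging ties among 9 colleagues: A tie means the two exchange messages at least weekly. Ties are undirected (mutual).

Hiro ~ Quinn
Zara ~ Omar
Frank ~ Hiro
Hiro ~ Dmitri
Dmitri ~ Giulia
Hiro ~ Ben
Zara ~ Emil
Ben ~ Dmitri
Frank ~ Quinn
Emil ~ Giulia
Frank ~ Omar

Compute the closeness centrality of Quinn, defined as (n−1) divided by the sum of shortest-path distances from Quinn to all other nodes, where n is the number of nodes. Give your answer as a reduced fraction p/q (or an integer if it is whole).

4/9

Distances from Quinn: Ben:2, Dmitri:2, Emil:4, Frank:1, Giulia:3, Hiro:1, Omar:2, Zara:3. Sum = 18.
n = 9, so closeness = 8/18 = 4/9.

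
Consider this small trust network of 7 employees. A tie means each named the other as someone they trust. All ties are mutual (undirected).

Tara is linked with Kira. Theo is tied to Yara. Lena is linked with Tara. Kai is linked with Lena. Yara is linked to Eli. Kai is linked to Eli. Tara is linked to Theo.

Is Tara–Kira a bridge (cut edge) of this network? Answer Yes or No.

Yes

Without the Tara–Kira edge there is no alternate route between Tara and Kira, so the network disconnects. It is a bridge.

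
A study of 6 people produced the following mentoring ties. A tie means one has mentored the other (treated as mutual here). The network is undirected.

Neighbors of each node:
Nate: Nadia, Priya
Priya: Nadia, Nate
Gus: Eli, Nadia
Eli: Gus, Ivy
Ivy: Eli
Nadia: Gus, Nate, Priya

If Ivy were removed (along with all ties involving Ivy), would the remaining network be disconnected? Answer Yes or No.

Even without Ivy, every remaining node can still reach every other (the residual graph is connected), so Ivy is not a cut vertex.

No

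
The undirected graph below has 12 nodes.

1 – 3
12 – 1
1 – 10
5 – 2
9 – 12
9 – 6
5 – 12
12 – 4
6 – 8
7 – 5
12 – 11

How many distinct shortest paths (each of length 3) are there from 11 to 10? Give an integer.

The shortest distance is 3, and the only length-3 path is 11–12–1–10. So there is exactly 1 shortest path.

1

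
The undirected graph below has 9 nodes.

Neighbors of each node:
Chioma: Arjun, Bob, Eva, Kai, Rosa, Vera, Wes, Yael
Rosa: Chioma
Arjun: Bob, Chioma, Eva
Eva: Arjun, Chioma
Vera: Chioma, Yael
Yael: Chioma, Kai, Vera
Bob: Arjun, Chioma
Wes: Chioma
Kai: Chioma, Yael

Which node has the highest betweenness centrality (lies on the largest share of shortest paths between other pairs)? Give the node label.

Unnormalized betweenness of each node: Arjun:1/2, Bob:0, Chioma:23, Eva:0, Kai:0, Rosa:0, Vera:0, Wes:0, Yael:1/2.
Chioma has the largest value, 23, making it the main broker — the node through which the most shortest paths run.

Chioma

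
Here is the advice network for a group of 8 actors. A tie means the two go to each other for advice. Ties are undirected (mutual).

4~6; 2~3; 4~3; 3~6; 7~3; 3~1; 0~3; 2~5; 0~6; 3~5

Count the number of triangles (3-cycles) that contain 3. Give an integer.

3's neighbors: 0, 1, 2, 4, 5, 6, and 7.
Neighbor pairs that are themselves tied: 3–0–6; 3–2–5; 3–4–6. Each forms one triangle with 3, for 3 in total.

3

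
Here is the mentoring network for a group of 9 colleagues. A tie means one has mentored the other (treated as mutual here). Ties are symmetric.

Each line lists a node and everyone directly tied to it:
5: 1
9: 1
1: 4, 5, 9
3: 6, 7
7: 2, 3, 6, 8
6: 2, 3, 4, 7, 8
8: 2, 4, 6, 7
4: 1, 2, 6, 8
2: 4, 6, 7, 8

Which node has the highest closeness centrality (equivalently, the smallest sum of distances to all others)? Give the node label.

Farness (sum of distances to all others) for each node — 1:15, 2:14, 3:19, 4:12, 5:22, 6:13, 7:17, 8:14, 9:22.
The smallest farness is 12, for 4, so 4 has the highest closeness.

4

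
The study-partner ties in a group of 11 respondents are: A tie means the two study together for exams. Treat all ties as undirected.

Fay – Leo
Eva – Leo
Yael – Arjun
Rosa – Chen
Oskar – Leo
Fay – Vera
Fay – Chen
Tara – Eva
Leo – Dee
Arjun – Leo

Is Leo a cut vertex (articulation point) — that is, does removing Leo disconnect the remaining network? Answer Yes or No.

Removing Leo leaves {Eva and Tara} with no path to {Dee}, so the network splits into 5 components. Leo is a cut vertex.

Yes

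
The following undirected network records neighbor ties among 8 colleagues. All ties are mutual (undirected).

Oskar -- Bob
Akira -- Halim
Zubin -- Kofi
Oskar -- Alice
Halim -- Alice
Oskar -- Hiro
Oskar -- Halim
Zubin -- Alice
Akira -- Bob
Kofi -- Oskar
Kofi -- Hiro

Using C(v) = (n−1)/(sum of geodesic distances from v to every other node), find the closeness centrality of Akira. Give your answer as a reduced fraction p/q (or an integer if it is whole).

7/15

Distances from Akira: Alice:2, Bob:1, Halim:1, Hiro:3, Kofi:3, Oskar:2, Zubin:3. Sum = 15.
n = 8, so closeness = 7/15.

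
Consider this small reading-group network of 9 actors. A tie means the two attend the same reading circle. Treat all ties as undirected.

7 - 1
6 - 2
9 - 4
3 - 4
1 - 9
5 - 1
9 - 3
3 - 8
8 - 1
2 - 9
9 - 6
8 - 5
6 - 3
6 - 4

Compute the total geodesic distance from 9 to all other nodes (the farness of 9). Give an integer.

11

Distances from 9: 1:1, 2:1, 3:1, 4:1, 5:2, 6:1, 7:2, 8:2.
Sum = 1 + 1 + 1 + 1 + 2 + 1 + 2 + 2 = 11.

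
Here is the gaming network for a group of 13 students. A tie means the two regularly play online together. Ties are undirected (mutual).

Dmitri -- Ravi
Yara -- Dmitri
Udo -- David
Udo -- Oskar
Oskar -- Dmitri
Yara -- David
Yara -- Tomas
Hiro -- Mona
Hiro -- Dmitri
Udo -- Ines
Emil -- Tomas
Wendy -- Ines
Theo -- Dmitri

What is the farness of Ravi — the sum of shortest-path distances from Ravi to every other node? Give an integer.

34

Distances from Ravi: David:3, Dmitri:1, Emil:4, Hiro:2, Ines:4, Mona:3, Oskar:2, Theo:2, Tomas:3, Udo:3, Wendy:5, Yara:2.
Sum = 3 + 1 + 4 + 2 + 4 + 3 + 2 + 2 + 3 + 3 + 5 + 2 = 34.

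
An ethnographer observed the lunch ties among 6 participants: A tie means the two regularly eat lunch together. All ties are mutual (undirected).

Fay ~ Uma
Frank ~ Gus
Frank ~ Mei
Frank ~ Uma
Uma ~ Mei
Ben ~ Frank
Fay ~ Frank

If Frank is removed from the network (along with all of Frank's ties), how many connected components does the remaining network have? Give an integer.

Without Frank, the remaining ties split the others into: {Gus}; {Ben}; {Fay, Mei, Uma}.
That's 3 separate components.

3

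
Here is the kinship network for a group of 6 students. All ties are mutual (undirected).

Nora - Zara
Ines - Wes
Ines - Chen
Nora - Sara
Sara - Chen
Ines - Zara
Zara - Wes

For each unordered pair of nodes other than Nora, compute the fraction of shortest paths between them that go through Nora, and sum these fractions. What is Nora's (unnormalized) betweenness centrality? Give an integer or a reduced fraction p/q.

3/2

Pairs whose geodesics pass through Nora — Sara–Wes: 1/2; Sara–Zara: 1.
All other pairs contribute 0.
Summing the contributions gives betweenness(Nora) = 3/2.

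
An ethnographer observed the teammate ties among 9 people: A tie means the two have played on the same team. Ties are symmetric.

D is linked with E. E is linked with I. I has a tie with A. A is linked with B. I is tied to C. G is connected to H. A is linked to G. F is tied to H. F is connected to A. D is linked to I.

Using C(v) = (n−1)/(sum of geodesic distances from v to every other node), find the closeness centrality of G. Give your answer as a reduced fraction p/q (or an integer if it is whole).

8/17

Distances from G: A:1, B:2, C:3, D:3, E:3, F:2, H:1, I:2. Sum = 17.
n = 9, so closeness = 8/17.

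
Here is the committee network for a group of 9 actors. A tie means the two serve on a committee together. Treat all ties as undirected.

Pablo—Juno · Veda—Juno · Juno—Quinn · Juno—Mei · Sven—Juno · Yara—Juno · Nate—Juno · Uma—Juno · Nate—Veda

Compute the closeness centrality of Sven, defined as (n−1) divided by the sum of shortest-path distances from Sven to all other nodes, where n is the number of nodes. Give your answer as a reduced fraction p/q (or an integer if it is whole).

8/15

Distances from Sven: Juno:1, Mei:2, Nate:2, Pablo:2, Quinn:2, Uma:2, Veda:2, Yara:2. Sum = 15.
n = 9, so closeness = 8/15.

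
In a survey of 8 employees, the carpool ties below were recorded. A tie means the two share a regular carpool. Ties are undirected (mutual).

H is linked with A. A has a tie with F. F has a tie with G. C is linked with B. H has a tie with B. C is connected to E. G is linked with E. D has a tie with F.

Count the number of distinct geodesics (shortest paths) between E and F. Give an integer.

1

The shortest distance is 2, and the only length-2 path is E–G–F. So there is exactly 1 shortest path.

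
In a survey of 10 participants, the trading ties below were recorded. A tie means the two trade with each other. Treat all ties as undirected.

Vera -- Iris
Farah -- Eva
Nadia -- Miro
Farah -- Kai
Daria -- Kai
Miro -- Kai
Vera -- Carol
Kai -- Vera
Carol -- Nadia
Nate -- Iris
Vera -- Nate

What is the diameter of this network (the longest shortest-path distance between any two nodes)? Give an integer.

4

Eccentricity of each node (its greatest distance to any other): Carol:4, Daria:3, Eva:4, Farah:3, Iris:4, Kai:2, Miro:3, Nadia:4, Nate:4, Vera:3.
The maximum eccentricity is 4, realized for instance by the pair Nate–Eva via Nate – Vera – Kai – Farah – Eva. So the diameter is 4.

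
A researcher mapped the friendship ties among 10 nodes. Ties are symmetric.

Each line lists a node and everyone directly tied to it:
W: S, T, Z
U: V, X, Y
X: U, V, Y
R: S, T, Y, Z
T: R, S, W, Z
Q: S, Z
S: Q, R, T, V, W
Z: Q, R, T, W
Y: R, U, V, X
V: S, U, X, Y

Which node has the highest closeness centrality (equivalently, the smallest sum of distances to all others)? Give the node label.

Farness (sum of distances to all others) for each node — Q:19, R:14, S:13, T:16, U:19, V:15, W:18, X:19, Y:16, Z:17.
The smallest farness is 13, for S, so S has the highest closeness.

S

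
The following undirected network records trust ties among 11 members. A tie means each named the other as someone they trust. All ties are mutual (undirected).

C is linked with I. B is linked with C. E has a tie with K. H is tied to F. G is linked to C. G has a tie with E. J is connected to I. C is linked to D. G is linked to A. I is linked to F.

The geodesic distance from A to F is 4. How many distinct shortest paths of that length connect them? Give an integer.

The shortest distance is 4, and the only length-4 path is A–G–C–I–F. So there is exactly 1 shortest path.

1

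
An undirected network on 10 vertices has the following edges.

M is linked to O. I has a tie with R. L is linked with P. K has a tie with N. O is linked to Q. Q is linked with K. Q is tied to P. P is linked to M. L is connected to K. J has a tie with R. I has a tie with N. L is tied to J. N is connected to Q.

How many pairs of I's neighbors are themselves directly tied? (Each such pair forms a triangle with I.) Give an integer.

I's neighbors are N and R, but none of them are tied to each other, so no triangle contains I.

0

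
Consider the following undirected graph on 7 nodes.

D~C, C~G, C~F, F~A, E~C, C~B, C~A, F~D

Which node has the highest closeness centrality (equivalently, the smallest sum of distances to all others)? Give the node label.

Farness (sum of distances to all others) for each node — A:10, B:11, C:6, D:10, E:11, F:9, G:11.
The smallest farness is 6, for C, so C has the highest closeness.

C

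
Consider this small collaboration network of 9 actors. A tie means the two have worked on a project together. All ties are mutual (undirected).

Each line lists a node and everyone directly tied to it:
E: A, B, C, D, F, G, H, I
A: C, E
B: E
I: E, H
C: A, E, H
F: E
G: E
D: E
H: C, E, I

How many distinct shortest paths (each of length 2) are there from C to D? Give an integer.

The shortest distance is 2, and the only length-2 path is C–E–D. So there is exactly 1 shortest path.

1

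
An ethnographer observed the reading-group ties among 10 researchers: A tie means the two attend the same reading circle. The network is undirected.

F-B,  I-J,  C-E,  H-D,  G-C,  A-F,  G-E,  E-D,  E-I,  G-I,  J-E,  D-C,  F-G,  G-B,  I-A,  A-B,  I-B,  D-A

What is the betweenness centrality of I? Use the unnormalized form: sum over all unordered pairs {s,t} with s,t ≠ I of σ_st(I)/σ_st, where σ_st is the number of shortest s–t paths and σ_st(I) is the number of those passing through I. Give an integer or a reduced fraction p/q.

55/12

Pairs whose geodesics pass through I — G–A: 1/3; G–J: 1/2; A–E: 1/2; A–J: 1; E–B: 1/2; F–J: 3/4; B–J: 1.
All other pairs contribute 0.
Summing the contributions gives betweenness(I) = 55/12.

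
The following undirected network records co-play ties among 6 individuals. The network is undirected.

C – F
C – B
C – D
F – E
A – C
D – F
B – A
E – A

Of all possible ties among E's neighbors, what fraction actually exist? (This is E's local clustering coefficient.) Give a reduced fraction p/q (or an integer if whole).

E's neighbors: A and F (k = 2).
Possible neighbor pairs: C(2,2) = 1. Edges among them: none → e = 0.
Clustering(E) = 0/1.

0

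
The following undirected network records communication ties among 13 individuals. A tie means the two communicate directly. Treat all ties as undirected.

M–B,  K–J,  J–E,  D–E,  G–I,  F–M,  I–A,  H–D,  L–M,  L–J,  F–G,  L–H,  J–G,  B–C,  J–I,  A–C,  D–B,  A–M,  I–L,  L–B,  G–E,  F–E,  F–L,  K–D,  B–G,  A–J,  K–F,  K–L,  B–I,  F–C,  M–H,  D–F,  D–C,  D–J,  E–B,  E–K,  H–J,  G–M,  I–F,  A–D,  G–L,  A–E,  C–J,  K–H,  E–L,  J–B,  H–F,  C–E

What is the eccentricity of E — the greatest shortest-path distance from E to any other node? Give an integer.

Distances from E: A:1, B:1, C:1, D:1, F:1, G:1, H:2, I:2, J:1, K:1, L:1, M:2.
The largest is 2 (to H, M, and I), so the eccentricity of E is 2.

2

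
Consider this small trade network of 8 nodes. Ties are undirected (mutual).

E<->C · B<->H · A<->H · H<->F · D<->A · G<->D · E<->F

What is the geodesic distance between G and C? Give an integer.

6

One shortest route is G – D – A – H – F – E – C, which uses 6 edges, and at distance 5 from G we only reach {E}, which does not include C. So d(G,C) = 6.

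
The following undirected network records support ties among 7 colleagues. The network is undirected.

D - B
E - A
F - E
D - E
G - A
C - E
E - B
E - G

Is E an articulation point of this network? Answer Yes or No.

Yes

Removing E leaves {A and G} with no path to {B and D}, so the network splits into 4 components. E is a cut vertex.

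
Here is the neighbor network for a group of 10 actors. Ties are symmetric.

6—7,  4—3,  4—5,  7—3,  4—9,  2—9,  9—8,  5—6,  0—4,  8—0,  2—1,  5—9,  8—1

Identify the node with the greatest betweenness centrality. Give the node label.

9

Unnormalized betweenness of each node: 0:11/5, 1:5/6, 2:77/30, 3:64/15, 4:121/10, 5:116/15, 6:41/15, 7:1, 8:28/5, 9:419/30.
9 has the largest value, 419/30, making it the main broker — the node through which the most shortest paths run.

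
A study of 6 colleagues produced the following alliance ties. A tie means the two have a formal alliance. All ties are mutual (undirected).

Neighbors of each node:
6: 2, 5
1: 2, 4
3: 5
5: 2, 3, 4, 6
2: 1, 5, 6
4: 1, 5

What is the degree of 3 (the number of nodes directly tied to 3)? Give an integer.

3 is directly tied to 5. That is 1 neighbor, so the degree of 3 is 1.

1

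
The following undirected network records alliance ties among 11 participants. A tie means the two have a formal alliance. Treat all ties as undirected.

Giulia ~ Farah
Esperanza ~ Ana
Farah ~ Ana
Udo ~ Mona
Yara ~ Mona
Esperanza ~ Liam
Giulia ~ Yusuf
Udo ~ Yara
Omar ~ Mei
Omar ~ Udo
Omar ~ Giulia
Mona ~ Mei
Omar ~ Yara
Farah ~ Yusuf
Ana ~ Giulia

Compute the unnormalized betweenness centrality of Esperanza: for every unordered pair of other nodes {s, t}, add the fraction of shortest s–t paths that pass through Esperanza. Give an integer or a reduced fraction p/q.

9

Pairs whose geodesics pass through Esperanza — Yusuf–Liam: 2/2; Ana–Liam: 1; Farah–Liam: 1; Liam–Giulia: 1; Liam–Udo: 1; Liam–Mei: 1; Liam–Yara: 1; Liam–Mona: 3/3; Liam–Omar: 1.
All other pairs contribute 0.
Summing the contributions gives betweenness(Esperanza) = 9.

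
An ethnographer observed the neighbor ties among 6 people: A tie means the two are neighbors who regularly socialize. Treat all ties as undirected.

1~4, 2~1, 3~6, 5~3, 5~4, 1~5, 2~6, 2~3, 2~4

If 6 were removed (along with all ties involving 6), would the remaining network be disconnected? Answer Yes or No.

Even without 6, every remaining node can still reach every other (the residual graph is connected), so 6 is not a cut vertex.

No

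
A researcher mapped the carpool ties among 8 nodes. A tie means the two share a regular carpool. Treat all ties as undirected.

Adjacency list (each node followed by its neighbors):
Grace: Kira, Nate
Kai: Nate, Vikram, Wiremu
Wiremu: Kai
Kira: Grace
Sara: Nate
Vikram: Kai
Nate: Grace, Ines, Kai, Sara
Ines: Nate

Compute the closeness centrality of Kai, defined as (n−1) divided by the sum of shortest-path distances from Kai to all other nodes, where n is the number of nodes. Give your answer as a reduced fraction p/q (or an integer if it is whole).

7/12

Distances from Kai: Grace:2, Ines:2, Kira:3, Nate:1, Sara:2, Vikram:1, Wiremu:1. Sum = 12.
n = 8, so closeness = 7/12.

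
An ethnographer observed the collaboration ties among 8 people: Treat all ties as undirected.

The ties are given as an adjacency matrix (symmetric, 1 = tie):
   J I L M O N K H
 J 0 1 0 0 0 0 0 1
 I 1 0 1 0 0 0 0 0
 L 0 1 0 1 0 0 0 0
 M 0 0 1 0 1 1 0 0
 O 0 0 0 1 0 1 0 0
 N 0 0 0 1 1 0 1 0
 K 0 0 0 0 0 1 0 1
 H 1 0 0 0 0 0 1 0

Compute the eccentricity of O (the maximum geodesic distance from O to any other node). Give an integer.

Distances from O: H:3, I:3, J:4, K:2, L:2, M:1, N:1.
The largest is 4 (to J), so the eccentricity of O is 4.

4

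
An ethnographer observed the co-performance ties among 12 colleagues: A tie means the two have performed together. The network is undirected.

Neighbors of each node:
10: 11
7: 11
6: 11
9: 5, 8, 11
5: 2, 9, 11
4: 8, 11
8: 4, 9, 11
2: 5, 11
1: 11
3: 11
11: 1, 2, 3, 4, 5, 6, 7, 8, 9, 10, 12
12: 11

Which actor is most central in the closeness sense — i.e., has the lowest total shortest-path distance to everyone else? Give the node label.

11

Farness (sum of distances to all others) for each node — 1:21, 2:20, 3:21, 4:20, 5:19, 6:21, 7:21, 8:19, 9:19, 10:21, 11:11, 12:21.
The smallest farness is 11, for 11, so 11 has the highest closeness.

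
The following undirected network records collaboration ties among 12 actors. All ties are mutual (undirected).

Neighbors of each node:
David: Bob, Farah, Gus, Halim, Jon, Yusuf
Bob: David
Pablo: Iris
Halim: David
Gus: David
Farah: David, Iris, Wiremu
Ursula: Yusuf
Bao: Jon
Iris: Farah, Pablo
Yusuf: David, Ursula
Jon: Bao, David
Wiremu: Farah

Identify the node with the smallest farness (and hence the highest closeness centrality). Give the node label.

Farness (sum of distances to all others) for each node — Bao:35, Bob:27, David:17, Farah:21, Gus:27, Halim:27, Iris:29, Jon:25, Pablo:39, Ursula:35, Wiremu:31, Yusuf:25.
The smallest farness is 17, for David, so David has the highest closeness.

David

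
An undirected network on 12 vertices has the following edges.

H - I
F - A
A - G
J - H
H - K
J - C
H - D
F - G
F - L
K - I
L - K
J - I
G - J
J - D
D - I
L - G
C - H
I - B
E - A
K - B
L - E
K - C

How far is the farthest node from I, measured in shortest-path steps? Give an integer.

3

Distances from I: A:3, B:1, C:2, D:1, E:3, F:3, G:2, H:1, J:1, K:1, L:2.
The largest is 3 (to F, A, and E), so the eccentricity of I is 3.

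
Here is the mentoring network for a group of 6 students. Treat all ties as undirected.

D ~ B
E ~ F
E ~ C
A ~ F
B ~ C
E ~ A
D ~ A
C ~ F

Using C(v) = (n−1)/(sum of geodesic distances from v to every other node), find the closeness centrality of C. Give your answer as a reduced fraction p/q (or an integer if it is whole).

5/7

Distances from C: A:2, B:1, D:2, E:1, F:1. Sum = 7.
n = 6, so closeness = 5/7.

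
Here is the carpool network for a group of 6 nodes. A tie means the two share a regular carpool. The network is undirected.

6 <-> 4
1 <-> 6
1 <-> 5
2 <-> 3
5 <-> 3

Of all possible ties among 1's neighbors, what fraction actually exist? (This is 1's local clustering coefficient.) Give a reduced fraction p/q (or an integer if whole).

0

1's neighbors: 5 and 6 (k = 2).
Possible neighbor pairs: C(2,2) = 1. Edges among them: none → e = 0.
Clustering(1) = 0/1.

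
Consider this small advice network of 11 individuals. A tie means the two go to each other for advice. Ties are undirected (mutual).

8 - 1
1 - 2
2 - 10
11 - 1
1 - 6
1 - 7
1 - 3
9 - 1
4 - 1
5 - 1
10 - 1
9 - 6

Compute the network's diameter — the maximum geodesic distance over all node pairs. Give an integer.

Eccentricity of each node (its greatest distance to any other): 1:1, 2:2, 3:2, 4:2, 5:2, 6:2, 7:2, 8:2, 9:2, 10:2, 11:2.
The maximum eccentricity is 2, realized for instance by the pair 4–5 via 4 – 1 – 5. So the diameter is 2.

2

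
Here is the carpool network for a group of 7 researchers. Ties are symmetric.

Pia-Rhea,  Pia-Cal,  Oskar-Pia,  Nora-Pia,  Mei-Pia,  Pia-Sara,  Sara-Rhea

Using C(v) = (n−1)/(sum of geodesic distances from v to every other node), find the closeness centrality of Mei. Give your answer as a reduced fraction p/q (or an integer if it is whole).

Distances from Mei: Cal:2, Nora:2, Oskar:2, Pia:1, Rhea:2, Sara:2. Sum = 11.
n = 7, so closeness = 6/11.

6/11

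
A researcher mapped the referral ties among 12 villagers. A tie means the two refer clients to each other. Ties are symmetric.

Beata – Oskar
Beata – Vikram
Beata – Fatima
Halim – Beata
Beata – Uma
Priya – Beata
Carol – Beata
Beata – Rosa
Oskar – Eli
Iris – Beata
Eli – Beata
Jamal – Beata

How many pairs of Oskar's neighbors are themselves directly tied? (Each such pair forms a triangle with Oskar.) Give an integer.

1

Oskar's neighbors: Beata and Eli.
Neighbor pairs that are themselves tied: Oskar–Beata–Eli. Each forms one triangle with Oskar, for 1 in total.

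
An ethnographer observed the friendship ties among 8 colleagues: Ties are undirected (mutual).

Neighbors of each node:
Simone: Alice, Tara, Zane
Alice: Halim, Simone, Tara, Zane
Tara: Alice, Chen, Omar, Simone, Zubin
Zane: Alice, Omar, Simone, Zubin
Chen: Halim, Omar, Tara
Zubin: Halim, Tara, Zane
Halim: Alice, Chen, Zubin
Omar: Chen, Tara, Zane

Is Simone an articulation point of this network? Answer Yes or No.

Even without Simone, every remaining node can still reach every other (the residual graph is connected), so Simone is not a cut vertex.

No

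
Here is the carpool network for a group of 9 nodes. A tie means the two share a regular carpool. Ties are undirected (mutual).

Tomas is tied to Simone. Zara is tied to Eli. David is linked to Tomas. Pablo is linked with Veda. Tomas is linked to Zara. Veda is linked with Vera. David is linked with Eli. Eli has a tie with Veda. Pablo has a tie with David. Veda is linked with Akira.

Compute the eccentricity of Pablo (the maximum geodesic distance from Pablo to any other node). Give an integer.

3

Distances from Pablo: Akira:2, David:1, Eli:2, Simone:3, Tomas:2, Veda:1, Vera:2, Zara:3.
The largest is 3 (to Zara and Simone), so the eccentricity of Pablo is 3.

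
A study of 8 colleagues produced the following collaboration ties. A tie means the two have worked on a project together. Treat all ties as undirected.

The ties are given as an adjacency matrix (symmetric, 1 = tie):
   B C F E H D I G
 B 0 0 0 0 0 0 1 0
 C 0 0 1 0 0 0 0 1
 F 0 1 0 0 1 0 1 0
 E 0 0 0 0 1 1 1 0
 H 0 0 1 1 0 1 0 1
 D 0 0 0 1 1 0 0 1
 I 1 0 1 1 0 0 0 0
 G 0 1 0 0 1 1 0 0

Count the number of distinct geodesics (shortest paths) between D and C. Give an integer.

1

The shortest distance is 2, and the only length-2 path is D–G–C. So there is exactly 1 shortest path.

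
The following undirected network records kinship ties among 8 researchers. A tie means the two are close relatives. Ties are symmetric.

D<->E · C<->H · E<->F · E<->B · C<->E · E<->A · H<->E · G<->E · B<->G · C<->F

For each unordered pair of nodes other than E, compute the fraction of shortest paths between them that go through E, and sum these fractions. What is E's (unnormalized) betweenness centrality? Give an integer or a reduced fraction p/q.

Pairs whose geodesics pass through E — D–B: 1; D–G: 1; D–F: 1; D–A: 1; D–C: 1; D–H: 1; B–F: 1; B–A: 1; B–C: 1; B–H: 1; G–F: 1; G–A: 1; G–C: 1; G–H: 1 … (+4 more pairs).
All other pairs contribute 0.
Summing the contributions gives betweenness(E) = 35/2.

35/2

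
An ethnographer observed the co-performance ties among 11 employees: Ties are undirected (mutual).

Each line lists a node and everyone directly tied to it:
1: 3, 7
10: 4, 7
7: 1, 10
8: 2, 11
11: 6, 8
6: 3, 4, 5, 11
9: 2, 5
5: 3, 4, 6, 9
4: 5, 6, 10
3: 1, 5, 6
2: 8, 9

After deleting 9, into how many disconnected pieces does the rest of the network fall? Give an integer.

1

9's neighbors (2 and 5) remain reachable from one another through other ties, so the rest of the network stays in one piece.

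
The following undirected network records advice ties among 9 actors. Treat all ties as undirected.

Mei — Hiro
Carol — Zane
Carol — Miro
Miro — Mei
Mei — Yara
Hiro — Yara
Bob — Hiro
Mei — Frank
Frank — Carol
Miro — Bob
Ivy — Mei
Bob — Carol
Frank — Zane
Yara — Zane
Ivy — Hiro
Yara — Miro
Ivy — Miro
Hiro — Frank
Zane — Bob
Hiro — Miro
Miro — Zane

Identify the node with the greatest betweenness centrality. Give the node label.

Unnormalized betweenness of each node: Bob:7/12, Carol:7/12, Frank:17/12, Hiro:37/12, Ivy:0, Mei:17/12, Miro:67/12, Yara:7/12, Zane:7/4.
Miro has the largest value, 67/12, making it the main broker — the node through which the most shortest paths run.

Miro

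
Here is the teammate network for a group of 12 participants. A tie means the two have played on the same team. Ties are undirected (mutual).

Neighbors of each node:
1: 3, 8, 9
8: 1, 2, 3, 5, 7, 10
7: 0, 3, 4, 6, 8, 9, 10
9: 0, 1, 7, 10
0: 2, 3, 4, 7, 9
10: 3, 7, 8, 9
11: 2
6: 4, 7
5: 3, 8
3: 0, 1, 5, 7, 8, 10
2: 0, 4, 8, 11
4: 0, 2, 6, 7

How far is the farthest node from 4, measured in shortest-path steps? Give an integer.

Distances from 4: 0:1, 1:3, 2:1, 3:2, 5:3, 6:1, 7:1, 8:2, 9:2, 10:2, 11:2.
The largest is 3 (to 1 and 5), so the eccentricity of 4 is 3.

3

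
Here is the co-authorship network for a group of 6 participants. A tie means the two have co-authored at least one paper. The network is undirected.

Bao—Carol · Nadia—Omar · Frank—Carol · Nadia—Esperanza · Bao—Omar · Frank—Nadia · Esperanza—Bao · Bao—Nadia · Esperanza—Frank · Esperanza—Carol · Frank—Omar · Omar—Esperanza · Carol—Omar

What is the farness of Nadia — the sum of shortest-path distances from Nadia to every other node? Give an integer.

6

Distances from Nadia: Bao:1, Carol:2, Esperanza:1, Frank:1, Omar:1.
Sum = 1 + 2 + 1 + 1 + 1 = 6.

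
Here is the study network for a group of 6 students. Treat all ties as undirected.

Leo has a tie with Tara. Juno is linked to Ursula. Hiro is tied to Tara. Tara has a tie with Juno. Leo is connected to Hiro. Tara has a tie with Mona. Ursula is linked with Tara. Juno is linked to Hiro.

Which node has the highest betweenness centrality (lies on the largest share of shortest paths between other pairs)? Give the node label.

Tara

Unnormalized betweenness of each node: Hiro:1/2, Juno:1/2, Leo:0, Mona:0, Tara:6, Ursula:0.
Tara has the largest value, 6, making it the main broker — the node through which the most shortest paths run.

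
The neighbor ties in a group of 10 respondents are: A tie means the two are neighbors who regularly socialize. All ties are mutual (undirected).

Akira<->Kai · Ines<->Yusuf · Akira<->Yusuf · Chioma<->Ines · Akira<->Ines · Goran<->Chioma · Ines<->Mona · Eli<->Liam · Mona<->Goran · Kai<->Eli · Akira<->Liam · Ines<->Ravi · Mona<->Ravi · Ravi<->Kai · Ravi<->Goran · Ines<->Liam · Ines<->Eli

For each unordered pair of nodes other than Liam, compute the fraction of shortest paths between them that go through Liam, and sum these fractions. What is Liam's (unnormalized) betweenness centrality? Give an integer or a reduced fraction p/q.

1/3

Pairs whose geodesics pass through Liam — Eli–Akira: 1/3.
All other pairs contribute 0.
Summing the contributions gives betweenness(Liam) = 1/3.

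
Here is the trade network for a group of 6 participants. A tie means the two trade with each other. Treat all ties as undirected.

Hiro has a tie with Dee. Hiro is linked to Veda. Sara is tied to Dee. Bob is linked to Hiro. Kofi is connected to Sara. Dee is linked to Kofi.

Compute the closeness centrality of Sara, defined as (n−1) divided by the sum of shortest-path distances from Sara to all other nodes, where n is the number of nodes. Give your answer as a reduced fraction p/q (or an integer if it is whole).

1/2

Distances from Sara: Bob:3, Dee:1, Hiro:2, Kofi:1, Veda:3. Sum = 10.
n = 6, so closeness = 5/10 = 1/2.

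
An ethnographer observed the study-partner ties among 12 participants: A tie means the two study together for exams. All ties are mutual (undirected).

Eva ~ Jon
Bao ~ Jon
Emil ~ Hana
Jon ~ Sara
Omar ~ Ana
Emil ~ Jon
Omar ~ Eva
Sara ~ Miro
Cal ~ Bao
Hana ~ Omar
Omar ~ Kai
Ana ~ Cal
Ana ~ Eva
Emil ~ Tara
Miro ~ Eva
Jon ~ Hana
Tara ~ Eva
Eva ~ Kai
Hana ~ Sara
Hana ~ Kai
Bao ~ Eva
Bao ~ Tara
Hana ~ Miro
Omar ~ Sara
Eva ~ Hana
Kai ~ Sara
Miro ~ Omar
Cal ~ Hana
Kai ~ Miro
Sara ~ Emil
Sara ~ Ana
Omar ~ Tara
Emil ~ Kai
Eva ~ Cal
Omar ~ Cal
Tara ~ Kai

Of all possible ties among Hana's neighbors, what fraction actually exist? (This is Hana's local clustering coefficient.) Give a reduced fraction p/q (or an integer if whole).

4/7

Hana's neighbors: Cal, Emil, Eva, Jon, Kai, Miro, Omar, and Sara (k = 8).
Possible neighbor pairs: C(8,2) = 28. Edges among them: Cal–Eva, Cal–Omar, Emil–Jon, Emil–Kai, Emil–Sara, Eva–Jon, Eva–Kai, Eva–Miro, Eva–Omar, Jon–Sara, Kai–Miro, Kai–Omar, Kai–Sara, Miro–Omar, Miro–Sara, Omar–Sara → e = 16.
Clustering(Hana) = 16/28 = 4/7.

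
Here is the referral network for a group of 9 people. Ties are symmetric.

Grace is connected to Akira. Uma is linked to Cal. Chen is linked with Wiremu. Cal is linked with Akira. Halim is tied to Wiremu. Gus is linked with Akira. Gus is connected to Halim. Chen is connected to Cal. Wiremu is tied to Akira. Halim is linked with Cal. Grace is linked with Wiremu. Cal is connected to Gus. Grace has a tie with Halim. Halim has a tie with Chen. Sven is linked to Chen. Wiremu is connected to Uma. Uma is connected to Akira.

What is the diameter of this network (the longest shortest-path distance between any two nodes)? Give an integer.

3

Eccentricity of each node (its greatest distance to any other): Akira:3, Cal:2, Chen:2, Grace:3, Gus:3, Halim:2, Sven:3, Uma:3, Wiremu:2.
The maximum eccentricity is 3, realized for instance by the pair Sven–Grace via Sven – Chen – Halim – Grace. So the diameter is 3.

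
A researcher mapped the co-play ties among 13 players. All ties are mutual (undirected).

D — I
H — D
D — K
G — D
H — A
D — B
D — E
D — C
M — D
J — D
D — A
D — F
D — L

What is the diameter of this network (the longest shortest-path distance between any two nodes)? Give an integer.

2

Eccentricity of each node (its greatest distance to any other): A:2, B:2, C:2, D:1, E:2, F:2, G:2, H:2, I:2, J:2, K:2, L:2, M:2.
The maximum eccentricity is 2, realized for instance by the pair L–I via L – D – I. So the diameter is 2.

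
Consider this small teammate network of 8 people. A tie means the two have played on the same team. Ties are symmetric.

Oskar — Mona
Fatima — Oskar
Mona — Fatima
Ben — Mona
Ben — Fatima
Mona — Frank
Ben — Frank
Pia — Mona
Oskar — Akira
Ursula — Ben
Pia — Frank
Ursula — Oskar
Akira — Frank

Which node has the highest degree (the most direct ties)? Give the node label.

Degrees — Akira:2, Ben:4, Fatima:3, Frank:4, Mona:5, Oskar:4, Pia:2, Ursula:2.
The maximum is 5, attained only by Mona.

Mona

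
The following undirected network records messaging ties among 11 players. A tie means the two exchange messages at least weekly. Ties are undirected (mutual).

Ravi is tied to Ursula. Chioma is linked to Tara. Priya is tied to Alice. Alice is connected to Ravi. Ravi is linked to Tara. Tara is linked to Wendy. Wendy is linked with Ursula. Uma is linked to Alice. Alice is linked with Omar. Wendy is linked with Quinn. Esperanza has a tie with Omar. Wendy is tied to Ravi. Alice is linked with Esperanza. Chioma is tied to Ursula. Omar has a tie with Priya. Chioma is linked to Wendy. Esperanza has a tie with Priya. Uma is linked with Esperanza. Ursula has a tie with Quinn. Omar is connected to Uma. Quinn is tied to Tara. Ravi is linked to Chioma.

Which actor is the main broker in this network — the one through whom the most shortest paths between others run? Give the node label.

Ravi

Unnormalized betweenness of each node: Alice:73/3, Chioma:1/4, Esperanza:1/3, Omar:1/3, Priya:0, Quinn:1/4, Ravi:101/4, Tara:7/3, Uma:0, Ursula:7/3, Wendy:31/12.
Ravi has the largest value, 101/4, making it the main broker — the node through which the most shortest paths run.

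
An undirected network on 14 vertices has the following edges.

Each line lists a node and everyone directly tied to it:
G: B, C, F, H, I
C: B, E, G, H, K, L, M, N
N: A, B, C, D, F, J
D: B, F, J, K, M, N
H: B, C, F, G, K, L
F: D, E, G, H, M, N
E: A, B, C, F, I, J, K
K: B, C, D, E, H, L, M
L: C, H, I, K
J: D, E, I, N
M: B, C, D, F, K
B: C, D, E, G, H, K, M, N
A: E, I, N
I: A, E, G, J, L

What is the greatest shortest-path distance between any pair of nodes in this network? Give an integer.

Eccentricity of each node (its greatest distance to any other): A:3, B:2, C:2, D:2, E:2, F:2, G:2, H:3, I:3, J:3, K:2, L:2, M:3, N:2.
The maximum eccentricity is 3, realized for instance by the pair H–J via H – C – E – J. So the diameter is 3.

3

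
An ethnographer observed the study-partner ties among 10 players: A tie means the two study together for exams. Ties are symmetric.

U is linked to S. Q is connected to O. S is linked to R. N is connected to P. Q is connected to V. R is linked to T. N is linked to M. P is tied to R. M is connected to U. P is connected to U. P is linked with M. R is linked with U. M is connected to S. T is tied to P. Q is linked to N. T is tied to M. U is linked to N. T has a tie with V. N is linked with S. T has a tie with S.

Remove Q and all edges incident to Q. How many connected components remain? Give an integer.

2

Without Q, the remaining ties split the others into: {O}; {M, N, P, R, S, T, U, V}.
That's 2 separate components.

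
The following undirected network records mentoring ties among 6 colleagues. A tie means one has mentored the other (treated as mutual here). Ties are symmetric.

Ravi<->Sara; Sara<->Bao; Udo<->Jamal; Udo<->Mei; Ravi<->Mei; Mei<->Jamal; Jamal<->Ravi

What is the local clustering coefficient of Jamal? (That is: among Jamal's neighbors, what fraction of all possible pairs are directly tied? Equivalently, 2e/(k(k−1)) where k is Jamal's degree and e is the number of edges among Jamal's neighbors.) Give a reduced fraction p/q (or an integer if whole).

2/3

Jamal's neighbors: Mei, Ravi, and Udo (k = 3).
Possible neighbor pairs: C(3,2) = 3. Edges among them: Mei–Ravi, Mei–Udo → e = 2.
Clustering(Jamal) = 2/3.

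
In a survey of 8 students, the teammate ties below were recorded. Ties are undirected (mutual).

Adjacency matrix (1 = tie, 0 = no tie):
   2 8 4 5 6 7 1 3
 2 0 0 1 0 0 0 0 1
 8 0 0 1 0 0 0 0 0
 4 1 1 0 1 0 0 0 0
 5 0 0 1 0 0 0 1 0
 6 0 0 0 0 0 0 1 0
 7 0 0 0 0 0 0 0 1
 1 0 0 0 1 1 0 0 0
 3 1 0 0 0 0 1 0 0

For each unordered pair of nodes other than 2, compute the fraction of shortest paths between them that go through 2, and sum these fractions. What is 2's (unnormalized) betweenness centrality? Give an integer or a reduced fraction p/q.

10

Pairs whose geodesics pass through 2 — 8–7: 1; 8–3: 1; 4–7: 1; 4–3: 1; 5–7: 1; 5–3: 1; 6–7: 1; 6–3: 1; 7–1: 1; 1–3: 1.
All other pairs contribute 0.
Summing the contributions gives betweenness(2) = 10.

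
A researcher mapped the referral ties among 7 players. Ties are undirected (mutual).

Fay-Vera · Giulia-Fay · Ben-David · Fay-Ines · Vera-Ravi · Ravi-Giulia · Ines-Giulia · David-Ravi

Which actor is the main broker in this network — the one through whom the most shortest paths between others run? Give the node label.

Ravi

Unnormalized betweenness of each node: Ben:0, David:5, Fay:3/2, Giulia:9/2, Ines:0, Ravi:17/2, Vera:3/2.
Ravi has the largest value, 17/2, making it the main broker — the node through which the most shortest paths run.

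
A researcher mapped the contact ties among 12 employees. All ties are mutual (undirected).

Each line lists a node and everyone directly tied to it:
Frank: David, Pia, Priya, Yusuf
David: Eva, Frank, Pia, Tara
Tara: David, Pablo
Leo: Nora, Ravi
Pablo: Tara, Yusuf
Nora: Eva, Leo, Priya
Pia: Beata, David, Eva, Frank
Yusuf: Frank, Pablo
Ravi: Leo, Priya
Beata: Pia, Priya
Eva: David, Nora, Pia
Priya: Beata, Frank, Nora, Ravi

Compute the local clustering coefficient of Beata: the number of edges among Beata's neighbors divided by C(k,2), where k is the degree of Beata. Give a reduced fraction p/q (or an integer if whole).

Beata's neighbors: Pia and Priya (k = 2).
Possible neighbor pairs: C(2,2) = 1. Edges among them: none → e = 0.
Clustering(Beata) = 0/1.

0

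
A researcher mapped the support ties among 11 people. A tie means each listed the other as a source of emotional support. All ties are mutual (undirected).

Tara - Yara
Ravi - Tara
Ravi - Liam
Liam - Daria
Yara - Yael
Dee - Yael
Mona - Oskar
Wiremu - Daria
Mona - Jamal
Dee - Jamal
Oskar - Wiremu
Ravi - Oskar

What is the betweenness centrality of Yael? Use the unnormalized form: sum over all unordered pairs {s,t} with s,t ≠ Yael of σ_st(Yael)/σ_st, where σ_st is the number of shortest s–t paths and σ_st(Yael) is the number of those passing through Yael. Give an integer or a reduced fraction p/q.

Pairs whose geodesics pass through Yael — Liam–Dee: 1/2; Ravi–Dee: 1/2; Tara–Dee: 1; Tara–Jamal: 1/2; Yara–Dee: 1; Yara–Jamal: 1; Yara–Mona: 1/2.
All other pairs contribute 0.
Summing the contributions gives betweenness(Yael) = 5.

5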